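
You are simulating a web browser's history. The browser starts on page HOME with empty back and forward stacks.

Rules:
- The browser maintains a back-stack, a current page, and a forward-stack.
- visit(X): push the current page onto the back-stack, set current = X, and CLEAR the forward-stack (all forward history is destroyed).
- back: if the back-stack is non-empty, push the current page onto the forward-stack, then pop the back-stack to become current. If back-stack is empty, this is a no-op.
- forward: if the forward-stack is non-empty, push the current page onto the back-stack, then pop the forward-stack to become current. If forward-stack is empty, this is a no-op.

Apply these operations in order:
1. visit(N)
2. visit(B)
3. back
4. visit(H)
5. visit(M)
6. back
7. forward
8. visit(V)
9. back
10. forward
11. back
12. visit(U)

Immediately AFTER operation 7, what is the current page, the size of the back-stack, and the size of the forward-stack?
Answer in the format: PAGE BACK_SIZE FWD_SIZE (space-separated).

After 1 (visit(N)): cur=N back=1 fwd=0
After 2 (visit(B)): cur=B back=2 fwd=0
After 3 (back): cur=N back=1 fwd=1
After 4 (visit(H)): cur=H back=2 fwd=0
After 5 (visit(M)): cur=M back=3 fwd=0
After 6 (back): cur=H back=2 fwd=1
After 7 (forward): cur=M back=3 fwd=0

M 3 0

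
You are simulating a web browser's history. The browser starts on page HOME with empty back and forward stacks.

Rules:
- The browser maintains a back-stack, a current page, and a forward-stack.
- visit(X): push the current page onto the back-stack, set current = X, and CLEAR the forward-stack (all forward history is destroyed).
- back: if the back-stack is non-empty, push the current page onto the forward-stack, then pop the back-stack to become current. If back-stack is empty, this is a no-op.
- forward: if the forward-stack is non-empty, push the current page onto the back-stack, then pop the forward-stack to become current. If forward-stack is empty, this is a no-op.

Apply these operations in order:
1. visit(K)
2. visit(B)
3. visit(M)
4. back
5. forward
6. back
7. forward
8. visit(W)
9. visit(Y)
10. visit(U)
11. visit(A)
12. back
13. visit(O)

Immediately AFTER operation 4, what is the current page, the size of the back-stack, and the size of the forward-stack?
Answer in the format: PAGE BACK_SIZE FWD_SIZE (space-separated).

After 1 (visit(K)): cur=K back=1 fwd=0
After 2 (visit(B)): cur=B back=2 fwd=0
After 3 (visit(M)): cur=M back=3 fwd=0
After 4 (back): cur=B back=2 fwd=1

B 2 1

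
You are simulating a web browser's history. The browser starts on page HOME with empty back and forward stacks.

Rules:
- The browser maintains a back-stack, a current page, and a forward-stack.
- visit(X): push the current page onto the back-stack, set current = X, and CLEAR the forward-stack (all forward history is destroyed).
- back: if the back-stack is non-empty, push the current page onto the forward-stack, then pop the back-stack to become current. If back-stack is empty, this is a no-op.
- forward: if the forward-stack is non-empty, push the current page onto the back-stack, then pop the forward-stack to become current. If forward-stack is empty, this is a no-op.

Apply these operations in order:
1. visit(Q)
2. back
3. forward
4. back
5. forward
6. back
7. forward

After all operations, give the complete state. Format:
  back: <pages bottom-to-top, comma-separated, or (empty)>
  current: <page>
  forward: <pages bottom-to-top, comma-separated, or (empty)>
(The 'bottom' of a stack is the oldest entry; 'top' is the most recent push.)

Answer: back: HOME
current: Q
forward: (empty)

Derivation:
After 1 (visit(Q)): cur=Q back=1 fwd=0
After 2 (back): cur=HOME back=0 fwd=1
After 3 (forward): cur=Q back=1 fwd=0
After 4 (back): cur=HOME back=0 fwd=1
After 5 (forward): cur=Q back=1 fwd=0
After 6 (back): cur=HOME back=0 fwd=1
After 7 (forward): cur=Q back=1 fwd=0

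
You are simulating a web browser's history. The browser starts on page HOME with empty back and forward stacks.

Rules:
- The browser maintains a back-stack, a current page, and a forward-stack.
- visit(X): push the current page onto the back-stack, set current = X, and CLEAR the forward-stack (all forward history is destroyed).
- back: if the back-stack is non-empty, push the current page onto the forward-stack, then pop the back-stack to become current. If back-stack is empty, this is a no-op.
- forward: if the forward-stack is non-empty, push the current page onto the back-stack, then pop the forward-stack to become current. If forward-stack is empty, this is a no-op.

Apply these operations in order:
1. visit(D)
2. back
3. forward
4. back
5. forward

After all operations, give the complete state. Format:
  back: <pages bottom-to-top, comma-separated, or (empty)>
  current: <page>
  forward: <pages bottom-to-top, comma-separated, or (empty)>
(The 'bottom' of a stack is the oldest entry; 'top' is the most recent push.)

After 1 (visit(D)): cur=D back=1 fwd=0
After 2 (back): cur=HOME back=0 fwd=1
After 3 (forward): cur=D back=1 fwd=0
After 4 (back): cur=HOME back=0 fwd=1
After 5 (forward): cur=D back=1 fwd=0

Answer: back: HOME
current: D
forward: (empty)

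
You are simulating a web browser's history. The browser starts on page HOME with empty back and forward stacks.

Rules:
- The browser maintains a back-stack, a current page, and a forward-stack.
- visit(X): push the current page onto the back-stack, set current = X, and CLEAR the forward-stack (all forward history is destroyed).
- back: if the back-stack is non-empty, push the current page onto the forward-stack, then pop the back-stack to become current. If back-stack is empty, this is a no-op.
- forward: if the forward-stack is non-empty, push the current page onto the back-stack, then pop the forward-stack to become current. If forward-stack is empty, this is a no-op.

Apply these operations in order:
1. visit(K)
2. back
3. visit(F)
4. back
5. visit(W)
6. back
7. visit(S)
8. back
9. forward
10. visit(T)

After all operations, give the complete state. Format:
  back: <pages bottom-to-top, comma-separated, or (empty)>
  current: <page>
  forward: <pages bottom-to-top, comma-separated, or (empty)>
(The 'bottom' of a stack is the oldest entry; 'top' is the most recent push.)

After 1 (visit(K)): cur=K back=1 fwd=0
After 2 (back): cur=HOME back=0 fwd=1
After 3 (visit(F)): cur=F back=1 fwd=0
After 4 (back): cur=HOME back=0 fwd=1
After 5 (visit(W)): cur=W back=1 fwd=0
After 6 (back): cur=HOME back=0 fwd=1
After 7 (visit(S)): cur=S back=1 fwd=0
After 8 (back): cur=HOME back=0 fwd=1
After 9 (forward): cur=S back=1 fwd=0
After 10 (visit(T)): cur=T back=2 fwd=0

Answer: back: HOME,S
current: T
forward: (empty)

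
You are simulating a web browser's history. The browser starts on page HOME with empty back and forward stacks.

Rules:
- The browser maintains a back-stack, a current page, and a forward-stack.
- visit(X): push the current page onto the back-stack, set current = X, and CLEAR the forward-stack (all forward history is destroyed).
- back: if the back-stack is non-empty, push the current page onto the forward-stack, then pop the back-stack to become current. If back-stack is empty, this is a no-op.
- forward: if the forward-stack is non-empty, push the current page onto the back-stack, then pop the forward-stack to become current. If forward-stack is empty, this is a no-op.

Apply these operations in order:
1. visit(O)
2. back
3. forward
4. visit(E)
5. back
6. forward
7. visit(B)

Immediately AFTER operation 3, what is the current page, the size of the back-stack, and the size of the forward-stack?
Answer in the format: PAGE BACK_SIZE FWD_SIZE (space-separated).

After 1 (visit(O)): cur=O back=1 fwd=0
After 2 (back): cur=HOME back=0 fwd=1
After 3 (forward): cur=O back=1 fwd=0

O 1 0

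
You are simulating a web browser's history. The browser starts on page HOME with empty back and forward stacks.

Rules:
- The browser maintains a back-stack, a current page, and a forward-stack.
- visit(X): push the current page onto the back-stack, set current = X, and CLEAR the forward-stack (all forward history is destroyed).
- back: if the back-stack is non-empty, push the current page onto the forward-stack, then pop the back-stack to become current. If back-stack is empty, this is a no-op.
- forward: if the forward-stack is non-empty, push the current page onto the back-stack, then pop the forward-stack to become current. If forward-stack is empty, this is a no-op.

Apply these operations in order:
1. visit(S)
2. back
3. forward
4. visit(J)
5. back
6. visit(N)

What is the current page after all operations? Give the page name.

Answer: N

Derivation:
After 1 (visit(S)): cur=S back=1 fwd=0
After 2 (back): cur=HOME back=0 fwd=1
After 3 (forward): cur=S back=1 fwd=0
After 4 (visit(J)): cur=J back=2 fwd=0
After 5 (back): cur=S back=1 fwd=1
After 6 (visit(N)): cur=N back=2 fwd=0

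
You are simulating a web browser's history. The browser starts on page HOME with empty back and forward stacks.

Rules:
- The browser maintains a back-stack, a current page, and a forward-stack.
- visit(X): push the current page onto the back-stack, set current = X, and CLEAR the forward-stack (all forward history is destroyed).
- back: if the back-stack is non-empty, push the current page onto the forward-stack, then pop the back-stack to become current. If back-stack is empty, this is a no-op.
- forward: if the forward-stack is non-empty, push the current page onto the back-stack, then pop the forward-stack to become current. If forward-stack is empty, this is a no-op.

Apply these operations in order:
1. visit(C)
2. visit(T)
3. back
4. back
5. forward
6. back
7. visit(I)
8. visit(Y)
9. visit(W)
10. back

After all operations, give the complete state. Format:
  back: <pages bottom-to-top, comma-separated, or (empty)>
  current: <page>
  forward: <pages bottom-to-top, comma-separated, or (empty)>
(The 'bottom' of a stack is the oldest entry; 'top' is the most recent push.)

After 1 (visit(C)): cur=C back=1 fwd=0
After 2 (visit(T)): cur=T back=2 fwd=0
After 3 (back): cur=C back=1 fwd=1
After 4 (back): cur=HOME back=0 fwd=2
After 5 (forward): cur=C back=1 fwd=1
After 6 (back): cur=HOME back=0 fwd=2
After 7 (visit(I)): cur=I back=1 fwd=0
After 8 (visit(Y)): cur=Y back=2 fwd=0
After 9 (visit(W)): cur=W back=3 fwd=0
After 10 (back): cur=Y back=2 fwd=1

Answer: back: HOME,I
current: Y
forward: W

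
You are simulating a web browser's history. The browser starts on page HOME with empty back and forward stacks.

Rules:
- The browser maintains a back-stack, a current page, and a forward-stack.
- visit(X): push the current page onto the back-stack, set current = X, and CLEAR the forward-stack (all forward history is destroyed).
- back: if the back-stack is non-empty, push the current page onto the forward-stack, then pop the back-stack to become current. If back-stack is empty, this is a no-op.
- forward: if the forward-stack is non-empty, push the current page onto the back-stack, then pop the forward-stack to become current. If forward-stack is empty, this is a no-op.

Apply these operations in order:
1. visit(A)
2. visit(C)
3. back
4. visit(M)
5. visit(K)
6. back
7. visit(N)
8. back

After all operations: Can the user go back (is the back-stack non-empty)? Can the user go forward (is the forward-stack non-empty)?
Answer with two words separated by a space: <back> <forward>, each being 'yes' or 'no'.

Answer: yes yes

Derivation:
After 1 (visit(A)): cur=A back=1 fwd=0
After 2 (visit(C)): cur=C back=2 fwd=0
After 3 (back): cur=A back=1 fwd=1
After 4 (visit(M)): cur=M back=2 fwd=0
After 5 (visit(K)): cur=K back=3 fwd=0
After 6 (back): cur=M back=2 fwd=1
After 7 (visit(N)): cur=N back=3 fwd=0
After 8 (back): cur=M back=2 fwd=1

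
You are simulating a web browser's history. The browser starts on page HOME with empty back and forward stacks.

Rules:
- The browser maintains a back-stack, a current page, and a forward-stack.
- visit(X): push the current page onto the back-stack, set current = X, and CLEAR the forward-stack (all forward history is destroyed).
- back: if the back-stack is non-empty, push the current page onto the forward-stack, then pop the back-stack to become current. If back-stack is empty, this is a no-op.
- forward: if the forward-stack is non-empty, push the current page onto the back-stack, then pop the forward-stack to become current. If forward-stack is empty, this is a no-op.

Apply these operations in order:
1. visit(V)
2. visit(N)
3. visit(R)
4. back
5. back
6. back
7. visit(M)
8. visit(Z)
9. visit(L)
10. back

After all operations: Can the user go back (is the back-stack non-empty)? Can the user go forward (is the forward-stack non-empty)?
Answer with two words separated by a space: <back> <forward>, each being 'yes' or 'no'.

Answer: yes yes

Derivation:
After 1 (visit(V)): cur=V back=1 fwd=0
After 2 (visit(N)): cur=N back=2 fwd=0
After 3 (visit(R)): cur=R back=3 fwd=0
After 4 (back): cur=N back=2 fwd=1
After 5 (back): cur=V back=1 fwd=2
After 6 (back): cur=HOME back=0 fwd=3
After 7 (visit(M)): cur=M back=1 fwd=0
After 8 (visit(Z)): cur=Z back=2 fwd=0
After 9 (visit(L)): cur=L back=3 fwd=0
After 10 (back): cur=Z back=2 fwd=1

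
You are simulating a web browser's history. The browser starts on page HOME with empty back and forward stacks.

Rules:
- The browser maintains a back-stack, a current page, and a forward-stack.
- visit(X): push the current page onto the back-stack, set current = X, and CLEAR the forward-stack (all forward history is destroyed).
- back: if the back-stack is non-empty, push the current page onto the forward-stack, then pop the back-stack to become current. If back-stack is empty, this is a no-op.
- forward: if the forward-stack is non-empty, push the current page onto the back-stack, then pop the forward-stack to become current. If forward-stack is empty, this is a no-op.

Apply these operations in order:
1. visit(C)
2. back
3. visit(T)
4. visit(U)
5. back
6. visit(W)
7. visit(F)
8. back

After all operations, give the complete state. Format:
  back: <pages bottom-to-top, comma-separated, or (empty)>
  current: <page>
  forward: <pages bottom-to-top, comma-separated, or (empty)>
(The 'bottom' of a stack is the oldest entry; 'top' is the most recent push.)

After 1 (visit(C)): cur=C back=1 fwd=0
After 2 (back): cur=HOME back=0 fwd=1
After 3 (visit(T)): cur=T back=1 fwd=0
After 4 (visit(U)): cur=U back=2 fwd=0
After 5 (back): cur=T back=1 fwd=1
After 6 (visit(W)): cur=W back=2 fwd=0
After 7 (visit(F)): cur=F back=3 fwd=0
After 8 (back): cur=W back=2 fwd=1

Answer: back: HOME,T
current: W
forward: F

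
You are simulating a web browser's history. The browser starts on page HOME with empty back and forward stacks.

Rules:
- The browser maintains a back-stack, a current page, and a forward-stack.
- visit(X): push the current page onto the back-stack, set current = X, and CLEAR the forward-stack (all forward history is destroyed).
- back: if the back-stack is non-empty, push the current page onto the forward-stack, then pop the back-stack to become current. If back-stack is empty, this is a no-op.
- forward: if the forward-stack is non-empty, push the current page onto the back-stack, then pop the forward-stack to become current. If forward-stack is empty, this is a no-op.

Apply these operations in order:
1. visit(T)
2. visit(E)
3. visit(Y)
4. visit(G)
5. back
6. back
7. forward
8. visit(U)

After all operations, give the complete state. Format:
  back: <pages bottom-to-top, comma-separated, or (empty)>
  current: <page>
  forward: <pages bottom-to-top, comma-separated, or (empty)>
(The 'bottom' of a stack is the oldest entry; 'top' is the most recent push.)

Answer: back: HOME,T,E,Y
current: U
forward: (empty)

Derivation:
After 1 (visit(T)): cur=T back=1 fwd=0
After 2 (visit(E)): cur=E back=2 fwd=0
After 3 (visit(Y)): cur=Y back=3 fwd=0
After 4 (visit(G)): cur=G back=4 fwd=0
After 5 (back): cur=Y back=3 fwd=1
After 6 (back): cur=E back=2 fwd=2
After 7 (forward): cur=Y back=3 fwd=1
After 8 (visit(U)): cur=U back=4 fwd=0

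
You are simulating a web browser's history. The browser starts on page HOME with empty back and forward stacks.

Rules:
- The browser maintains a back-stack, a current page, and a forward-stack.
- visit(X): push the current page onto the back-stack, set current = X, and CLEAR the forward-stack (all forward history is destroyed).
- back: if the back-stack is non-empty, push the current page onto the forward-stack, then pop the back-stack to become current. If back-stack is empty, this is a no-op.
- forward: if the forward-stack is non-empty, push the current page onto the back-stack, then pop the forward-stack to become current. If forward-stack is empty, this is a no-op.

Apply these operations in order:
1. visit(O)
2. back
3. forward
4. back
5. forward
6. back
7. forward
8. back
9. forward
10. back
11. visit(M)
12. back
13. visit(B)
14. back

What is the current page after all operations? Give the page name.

After 1 (visit(O)): cur=O back=1 fwd=0
After 2 (back): cur=HOME back=0 fwd=1
After 3 (forward): cur=O back=1 fwd=0
After 4 (back): cur=HOME back=0 fwd=1
After 5 (forward): cur=O back=1 fwd=0
After 6 (back): cur=HOME back=0 fwd=1
After 7 (forward): cur=O back=1 fwd=0
After 8 (back): cur=HOME back=0 fwd=1
After 9 (forward): cur=O back=1 fwd=0
After 10 (back): cur=HOME back=0 fwd=1
After 11 (visit(M)): cur=M back=1 fwd=0
After 12 (back): cur=HOME back=0 fwd=1
After 13 (visit(B)): cur=B back=1 fwd=0
After 14 (back): cur=HOME back=0 fwd=1

Answer: HOME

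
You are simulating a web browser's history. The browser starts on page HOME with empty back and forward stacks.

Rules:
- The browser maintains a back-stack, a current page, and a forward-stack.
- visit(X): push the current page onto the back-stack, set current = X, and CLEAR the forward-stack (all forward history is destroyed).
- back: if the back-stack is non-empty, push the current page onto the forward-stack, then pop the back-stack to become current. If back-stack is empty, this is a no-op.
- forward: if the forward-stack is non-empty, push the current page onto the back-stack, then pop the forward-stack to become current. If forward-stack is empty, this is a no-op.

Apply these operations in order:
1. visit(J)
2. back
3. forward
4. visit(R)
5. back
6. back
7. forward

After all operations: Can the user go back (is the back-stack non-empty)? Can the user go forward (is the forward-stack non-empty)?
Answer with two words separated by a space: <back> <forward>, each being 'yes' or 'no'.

After 1 (visit(J)): cur=J back=1 fwd=0
After 2 (back): cur=HOME back=0 fwd=1
After 3 (forward): cur=J back=1 fwd=0
After 4 (visit(R)): cur=R back=2 fwd=0
After 5 (back): cur=J back=1 fwd=1
After 6 (back): cur=HOME back=0 fwd=2
After 7 (forward): cur=J back=1 fwd=1

Answer: yes yes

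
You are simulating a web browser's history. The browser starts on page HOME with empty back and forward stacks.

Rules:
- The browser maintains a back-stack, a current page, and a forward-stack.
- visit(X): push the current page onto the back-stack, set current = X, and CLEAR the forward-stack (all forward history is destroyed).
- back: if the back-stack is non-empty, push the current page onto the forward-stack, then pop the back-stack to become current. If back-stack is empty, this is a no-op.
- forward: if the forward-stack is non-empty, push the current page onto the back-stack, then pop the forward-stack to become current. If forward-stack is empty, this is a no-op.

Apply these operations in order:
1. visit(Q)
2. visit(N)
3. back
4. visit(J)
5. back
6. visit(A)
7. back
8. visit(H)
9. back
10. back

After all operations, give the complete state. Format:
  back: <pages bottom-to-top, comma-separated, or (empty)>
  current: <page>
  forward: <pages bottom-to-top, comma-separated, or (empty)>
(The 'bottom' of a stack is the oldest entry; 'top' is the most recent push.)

After 1 (visit(Q)): cur=Q back=1 fwd=0
After 2 (visit(N)): cur=N back=2 fwd=0
After 3 (back): cur=Q back=1 fwd=1
After 4 (visit(J)): cur=J back=2 fwd=0
After 5 (back): cur=Q back=1 fwd=1
After 6 (visit(A)): cur=A back=2 fwd=0
After 7 (back): cur=Q back=1 fwd=1
After 8 (visit(H)): cur=H back=2 fwd=0
After 9 (back): cur=Q back=1 fwd=1
After 10 (back): cur=HOME back=0 fwd=2

Answer: back: (empty)
current: HOME
forward: H,Q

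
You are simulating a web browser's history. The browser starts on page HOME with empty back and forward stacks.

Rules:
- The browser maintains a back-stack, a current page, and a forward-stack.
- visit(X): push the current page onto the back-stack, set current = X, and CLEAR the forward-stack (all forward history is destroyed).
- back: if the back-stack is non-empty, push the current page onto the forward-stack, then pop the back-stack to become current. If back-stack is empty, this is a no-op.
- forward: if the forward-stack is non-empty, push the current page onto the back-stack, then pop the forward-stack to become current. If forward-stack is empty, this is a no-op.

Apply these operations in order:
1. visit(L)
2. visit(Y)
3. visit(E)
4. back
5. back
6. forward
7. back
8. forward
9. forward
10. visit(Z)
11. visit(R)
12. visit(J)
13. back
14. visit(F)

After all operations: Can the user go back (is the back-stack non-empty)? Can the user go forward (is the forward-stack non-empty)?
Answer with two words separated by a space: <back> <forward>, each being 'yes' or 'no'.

Answer: yes no

Derivation:
After 1 (visit(L)): cur=L back=1 fwd=0
After 2 (visit(Y)): cur=Y back=2 fwd=0
After 3 (visit(E)): cur=E back=3 fwd=0
After 4 (back): cur=Y back=2 fwd=1
After 5 (back): cur=L back=1 fwd=2
After 6 (forward): cur=Y back=2 fwd=1
After 7 (back): cur=L back=1 fwd=2
After 8 (forward): cur=Y back=2 fwd=1
After 9 (forward): cur=E back=3 fwd=0
After 10 (visit(Z)): cur=Z back=4 fwd=0
After 11 (visit(R)): cur=R back=5 fwd=0
After 12 (visit(J)): cur=J back=6 fwd=0
After 13 (back): cur=R back=5 fwd=1
After 14 (visit(F)): cur=F back=6 fwd=0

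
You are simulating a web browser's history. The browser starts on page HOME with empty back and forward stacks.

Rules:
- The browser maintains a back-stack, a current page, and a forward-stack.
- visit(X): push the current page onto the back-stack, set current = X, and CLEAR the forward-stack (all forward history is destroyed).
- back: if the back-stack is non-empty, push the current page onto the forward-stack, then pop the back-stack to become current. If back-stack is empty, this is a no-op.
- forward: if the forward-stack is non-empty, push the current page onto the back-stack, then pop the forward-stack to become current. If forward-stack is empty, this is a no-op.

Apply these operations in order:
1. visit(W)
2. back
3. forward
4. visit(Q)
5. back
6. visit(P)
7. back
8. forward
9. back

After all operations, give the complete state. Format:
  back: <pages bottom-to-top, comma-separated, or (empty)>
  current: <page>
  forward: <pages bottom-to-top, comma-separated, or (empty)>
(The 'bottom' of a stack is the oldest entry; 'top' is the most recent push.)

Answer: back: HOME
current: W
forward: P

Derivation:
After 1 (visit(W)): cur=W back=1 fwd=0
After 2 (back): cur=HOME back=0 fwd=1
After 3 (forward): cur=W back=1 fwd=0
After 4 (visit(Q)): cur=Q back=2 fwd=0
After 5 (back): cur=W back=1 fwd=1
After 6 (visit(P)): cur=P back=2 fwd=0
After 7 (back): cur=W back=1 fwd=1
After 8 (forward): cur=P back=2 fwd=0
After 9 (back): cur=W back=1 fwd=1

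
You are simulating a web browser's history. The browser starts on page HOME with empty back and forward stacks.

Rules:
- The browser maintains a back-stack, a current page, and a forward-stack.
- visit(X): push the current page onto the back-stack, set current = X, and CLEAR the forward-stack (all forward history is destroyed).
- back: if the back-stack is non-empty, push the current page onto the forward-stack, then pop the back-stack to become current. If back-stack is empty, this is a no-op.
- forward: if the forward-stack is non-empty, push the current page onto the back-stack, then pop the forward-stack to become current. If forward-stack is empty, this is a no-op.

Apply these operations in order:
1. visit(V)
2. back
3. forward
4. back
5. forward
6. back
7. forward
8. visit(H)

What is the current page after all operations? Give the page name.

After 1 (visit(V)): cur=V back=1 fwd=0
After 2 (back): cur=HOME back=0 fwd=1
After 3 (forward): cur=V back=1 fwd=0
After 4 (back): cur=HOME back=0 fwd=1
After 5 (forward): cur=V back=1 fwd=0
After 6 (back): cur=HOME back=0 fwd=1
After 7 (forward): cur=V back=1 fwd=0
After 8 (visit(H)): cur=H back=2 fwd=0

Answer: H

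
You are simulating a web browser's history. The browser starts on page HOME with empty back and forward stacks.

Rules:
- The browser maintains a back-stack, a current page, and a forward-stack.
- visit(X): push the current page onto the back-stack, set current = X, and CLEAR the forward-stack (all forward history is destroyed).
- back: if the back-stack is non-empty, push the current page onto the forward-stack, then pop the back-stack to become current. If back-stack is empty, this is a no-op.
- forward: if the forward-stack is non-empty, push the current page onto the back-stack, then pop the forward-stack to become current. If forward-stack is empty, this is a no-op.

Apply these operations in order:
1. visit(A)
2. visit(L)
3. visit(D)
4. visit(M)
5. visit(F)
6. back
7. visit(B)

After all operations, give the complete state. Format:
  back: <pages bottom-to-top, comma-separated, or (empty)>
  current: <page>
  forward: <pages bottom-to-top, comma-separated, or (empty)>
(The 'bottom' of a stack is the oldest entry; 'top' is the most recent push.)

After 1 (visit(A)): cur=A back=1 fwd=0
After 2 (visit(L)): cur=L back=2 fwd=0
After 3 (visit(D)): cur=D back=3 fwd=0
After 4 (visit(M)): cur=M back=4 fwd=0
After 5 (visit(F)): cur=F back=5 fwd=0
After 6 (back): cur=M back=4 fwd=1
After 7 (visit(B)): cur=B back=5 fwd=0

Answer: back: HOME,A,L,D,M
current: B
forward: (empty)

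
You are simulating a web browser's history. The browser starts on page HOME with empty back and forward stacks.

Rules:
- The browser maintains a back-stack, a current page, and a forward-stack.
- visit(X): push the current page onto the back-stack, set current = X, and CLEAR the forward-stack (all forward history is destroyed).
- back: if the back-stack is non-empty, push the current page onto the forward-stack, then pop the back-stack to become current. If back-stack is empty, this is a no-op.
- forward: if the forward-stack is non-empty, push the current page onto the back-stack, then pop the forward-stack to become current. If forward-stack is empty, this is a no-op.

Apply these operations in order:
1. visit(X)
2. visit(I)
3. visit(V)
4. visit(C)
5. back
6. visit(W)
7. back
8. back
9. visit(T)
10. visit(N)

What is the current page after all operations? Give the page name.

Answer: N

Derivation:
After 1 (visit(X)): cur=X back=1 fwd=0
After 2 (visit(I)): cur=I back=2 fwd=0
After 3 (visit(V)): cur=V back=3 fwd=0
After 4 (visit(C)): cur=C back=4 fwd=0
After 5 (back): cur=V back=3 fwd=1
After 6 (visit(W)): cur=W back=4 fwd=0
After 7 (back): cur=V back=3 fwd=1
After 8 (back): cur=I back=2 fwd=2
After 9 (visit(T)): cur=T back=3 fwd=0
After 10 (visit(N)): cur=N back=4 fwd=0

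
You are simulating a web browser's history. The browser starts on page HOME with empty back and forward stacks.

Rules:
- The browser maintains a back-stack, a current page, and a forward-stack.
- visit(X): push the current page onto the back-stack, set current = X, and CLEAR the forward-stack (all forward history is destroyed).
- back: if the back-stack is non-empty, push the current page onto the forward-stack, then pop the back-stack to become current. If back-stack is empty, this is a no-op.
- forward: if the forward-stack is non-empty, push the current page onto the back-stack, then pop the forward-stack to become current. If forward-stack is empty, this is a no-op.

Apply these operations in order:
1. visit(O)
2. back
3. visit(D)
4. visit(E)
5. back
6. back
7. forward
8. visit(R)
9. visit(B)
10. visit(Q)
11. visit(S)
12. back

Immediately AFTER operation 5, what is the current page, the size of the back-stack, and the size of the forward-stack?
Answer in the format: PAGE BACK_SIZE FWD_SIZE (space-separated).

After 1 (visit(O)): cur=O back=1 fwd=0
After 2 (back): cur=HOME back=0 fwd=1
After 3 (visit(D)): cur=D back=1 fwd=0
After 4 (visit(E)): cur=E back=2 fwd=0
After 5 (back): cur=D back=1 fwd=1

D 1 1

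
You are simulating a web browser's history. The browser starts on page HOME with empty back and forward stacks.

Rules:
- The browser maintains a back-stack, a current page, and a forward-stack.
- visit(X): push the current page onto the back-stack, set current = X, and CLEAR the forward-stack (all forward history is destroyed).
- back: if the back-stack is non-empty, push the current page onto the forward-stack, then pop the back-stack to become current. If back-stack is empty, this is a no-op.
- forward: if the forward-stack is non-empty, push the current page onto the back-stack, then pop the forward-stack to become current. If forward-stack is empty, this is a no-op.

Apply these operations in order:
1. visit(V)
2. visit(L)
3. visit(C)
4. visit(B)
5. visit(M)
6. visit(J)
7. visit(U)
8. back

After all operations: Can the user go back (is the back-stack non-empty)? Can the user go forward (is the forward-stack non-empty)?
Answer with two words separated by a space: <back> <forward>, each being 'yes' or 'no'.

After 1 (visit(V)): cur=V back=1 fwd=0
After 2 (visit(L)): cur=L back=2 fwd=0
After 3 (visit(C)): cur=C back=3 fwd=0
After 4 (visit(B)): cur=B back=4 fwd=0
After 5 (visit(M)): cur=M back=5 fwd=0
After 6 (visit(J)): cur=J back=6 fwd=0
After 7 (visit(U)): cur=U back=7 fwd=0
After 8 (back): cur=J back=6 fwd=1

Answer: yes yes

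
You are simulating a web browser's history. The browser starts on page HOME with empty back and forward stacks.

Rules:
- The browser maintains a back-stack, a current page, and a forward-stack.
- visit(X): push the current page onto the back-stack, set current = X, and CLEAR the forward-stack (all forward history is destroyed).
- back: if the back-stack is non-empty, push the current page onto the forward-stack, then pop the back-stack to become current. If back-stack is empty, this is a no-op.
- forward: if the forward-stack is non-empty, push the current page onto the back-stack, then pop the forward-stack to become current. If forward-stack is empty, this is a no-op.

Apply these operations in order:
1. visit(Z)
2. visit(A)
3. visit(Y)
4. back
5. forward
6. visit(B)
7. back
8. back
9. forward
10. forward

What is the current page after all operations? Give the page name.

After 1 (visit(Z)): cur=Z back=1 fwd=0
After 2 (visit(A)): cur=A back=2 fwd=0
After 3 (visit(Y)): cur=Y back=3 fwd=0
After 4 (back): cur=A back=2 fwd=1
After 5 (forward): cur=Y back=3 fwd=0
After 6 (visit(B)): cur=B back=4 fwd=0
After 7 (back): cur=Y back=3 fwd=1
After 8 (back): cur=A back=2 fwd=2
After 9 (forward): cur=Y back=3 fwd=1
After 10 (forward): cur=B back=4 fwd=0

Answer: B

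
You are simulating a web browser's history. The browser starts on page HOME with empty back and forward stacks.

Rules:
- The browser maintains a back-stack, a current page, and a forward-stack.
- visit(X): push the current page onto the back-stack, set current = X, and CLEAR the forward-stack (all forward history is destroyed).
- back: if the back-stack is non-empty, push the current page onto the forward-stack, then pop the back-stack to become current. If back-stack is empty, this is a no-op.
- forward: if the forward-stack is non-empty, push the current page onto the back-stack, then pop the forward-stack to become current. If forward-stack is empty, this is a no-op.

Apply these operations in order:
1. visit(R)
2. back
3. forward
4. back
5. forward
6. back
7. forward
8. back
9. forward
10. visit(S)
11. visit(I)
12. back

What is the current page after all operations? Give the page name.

After 1 (visit(R)): cur=R back=1 fwd=0
After 2 (back): cur=HOME back=0 fwd=1
After 3 (forward): cur=R back=1 fwd=0
After 4 (back): cur=HOME back=0 fwd=1
After 5 (forward): cur=R back=1 fwd=0
After 6 (back): cur=HOME back=0 fwd=1
After 7 (forward): cur=R back=1 fwd=0
After 8 (back): cur=HOME back=0 fwd=1
After 9 (forward): cur=R back=1 fwd=0
After 10 (visit(S)): cur=S back=2 fwd=0
After 11 (visit(I)): cur=I back=3 fwd=0
After 12 (back): cur=S back=2 fwd=1

Answer: S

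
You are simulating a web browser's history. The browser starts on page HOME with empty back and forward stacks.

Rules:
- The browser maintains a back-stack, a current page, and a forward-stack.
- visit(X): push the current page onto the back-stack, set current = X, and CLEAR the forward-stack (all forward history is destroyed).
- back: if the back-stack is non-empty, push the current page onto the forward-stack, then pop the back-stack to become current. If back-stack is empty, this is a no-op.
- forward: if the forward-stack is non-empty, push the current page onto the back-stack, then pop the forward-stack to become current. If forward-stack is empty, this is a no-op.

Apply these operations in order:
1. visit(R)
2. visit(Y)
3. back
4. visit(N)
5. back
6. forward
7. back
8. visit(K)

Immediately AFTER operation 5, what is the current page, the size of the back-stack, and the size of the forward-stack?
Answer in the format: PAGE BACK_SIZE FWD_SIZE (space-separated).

After 1 (visit(R)): cur=R back=1 fwd=0
After 2 (visit(Y)): cur=Y back=2 fwd=0
After 3 (back): cur=R back=1 fwd=1
After 4 (visit(N)): cur=N back=2 fwd=0
After 5 (back): cur=R back=1 fwd=1

R 1 1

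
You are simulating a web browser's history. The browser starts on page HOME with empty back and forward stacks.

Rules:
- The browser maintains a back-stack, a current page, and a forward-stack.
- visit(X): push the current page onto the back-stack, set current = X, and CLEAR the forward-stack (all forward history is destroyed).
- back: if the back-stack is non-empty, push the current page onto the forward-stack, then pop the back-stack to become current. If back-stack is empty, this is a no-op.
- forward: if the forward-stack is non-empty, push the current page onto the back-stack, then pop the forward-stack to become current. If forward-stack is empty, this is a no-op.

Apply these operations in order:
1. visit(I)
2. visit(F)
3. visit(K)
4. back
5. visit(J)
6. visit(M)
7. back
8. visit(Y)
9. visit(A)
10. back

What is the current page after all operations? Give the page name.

After 1 (visit(I)): cur=I back=1 fwd=0
After 2 (visit(F)): cur=F back=2 fwd=0
After 3 (visit(K)): cur=K back=3 fwd=0
After 4 (back): cur=F back=2 fwd=1
After 5 (visit(J)): cur=J back=3 fwd=0
After 6 (visit(M)): cur=M back=4 fwd=0
After 7 (back): cur=J back=3 fwd=1
After 8 (visit(Y)): cur=Y back=4 fwd=0
After 9 (visit(A)): cur=A back=5 fwd=0
After 10 (back): cur=Y back=4 fwd=1

Answer: Y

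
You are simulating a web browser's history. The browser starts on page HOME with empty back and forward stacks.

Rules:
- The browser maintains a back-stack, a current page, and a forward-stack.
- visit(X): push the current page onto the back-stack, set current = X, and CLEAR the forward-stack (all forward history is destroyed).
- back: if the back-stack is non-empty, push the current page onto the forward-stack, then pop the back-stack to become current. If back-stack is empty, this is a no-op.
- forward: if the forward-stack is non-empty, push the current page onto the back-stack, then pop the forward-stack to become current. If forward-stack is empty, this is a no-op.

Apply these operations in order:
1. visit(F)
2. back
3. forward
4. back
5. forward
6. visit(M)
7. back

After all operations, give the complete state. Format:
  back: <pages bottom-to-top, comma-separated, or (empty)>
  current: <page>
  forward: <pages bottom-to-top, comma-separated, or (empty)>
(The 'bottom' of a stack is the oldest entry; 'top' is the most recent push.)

Answer: back: HOME
current: F
forward: M

Derivation:
After 1 (visit(F)): cur=F back=1 fwd=0
After 2 (back): cur=HOME back=0 fwd=1
After 3 (forward): cur=F back=1 fwd=0
After 4 (back): cur=HOME back=0 fwd=1
After 5 (forward): cur=F back=1 fwd=0
After 6 (visit(M)): cur=M back=2 fwd=0
After 7 (back): cur=F back=1 fwd=1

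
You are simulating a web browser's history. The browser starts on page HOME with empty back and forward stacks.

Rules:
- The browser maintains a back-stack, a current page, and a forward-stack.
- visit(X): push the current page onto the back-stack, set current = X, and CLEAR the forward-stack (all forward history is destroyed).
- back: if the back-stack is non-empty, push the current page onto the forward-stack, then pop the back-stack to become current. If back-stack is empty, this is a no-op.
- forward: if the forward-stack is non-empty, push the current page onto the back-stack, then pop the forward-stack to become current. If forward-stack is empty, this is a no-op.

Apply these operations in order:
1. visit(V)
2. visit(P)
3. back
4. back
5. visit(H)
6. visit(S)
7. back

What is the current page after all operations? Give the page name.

Answer: H

Derivation:
After 1 (visit(V)): cur=V back=1 fwd=0
After 2 (visit(P)): cur=P back=2 fwd=0
After 3 (back): cur=V back=1 fwd=1
After 4 (back): cur=HOME back=0 fwd=2
After 5 (visit(H)): cur=H back=1 fwd=0
After 6 (visit(S)): cur=S back=2 fwd=0
After 7 (back): cur=H back=1 fwd=1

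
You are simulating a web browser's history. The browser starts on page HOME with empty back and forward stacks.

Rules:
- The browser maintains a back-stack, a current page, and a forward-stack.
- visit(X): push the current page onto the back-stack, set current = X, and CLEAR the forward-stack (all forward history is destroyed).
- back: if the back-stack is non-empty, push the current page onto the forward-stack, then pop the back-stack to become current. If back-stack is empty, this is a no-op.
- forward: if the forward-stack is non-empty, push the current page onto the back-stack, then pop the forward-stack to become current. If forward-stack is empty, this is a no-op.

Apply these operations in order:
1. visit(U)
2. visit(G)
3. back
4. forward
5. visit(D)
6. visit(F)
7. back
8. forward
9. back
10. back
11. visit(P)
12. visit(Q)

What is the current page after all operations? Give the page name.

After 1 (visit(U)): cur=U back=1 fwd=0
After 2 (visit(G)): cur=G back=2 fwd=0
After 3 (back): cur=U back=1 fwd=1
After 4 (forward): cur=G back=2 fwd=0
After 5 (visit(D)): cur=D back=3 fwd=0
After 6 (visit(F)): cur=F back=4 fwd=0
After 7 (back): cur=D back=3 fwd=1
After 8 (forward): cur=F back=4 fwd=0
After 9 (back): cur=D back=3 fwd=1
After 10 (back): cur=G back=2 fwd=2
After 11 (visit(P)): cur=P back=3 fwd=0
After 12 (visit(Q)): cur=Q back=4 fwd=0

Answer: Q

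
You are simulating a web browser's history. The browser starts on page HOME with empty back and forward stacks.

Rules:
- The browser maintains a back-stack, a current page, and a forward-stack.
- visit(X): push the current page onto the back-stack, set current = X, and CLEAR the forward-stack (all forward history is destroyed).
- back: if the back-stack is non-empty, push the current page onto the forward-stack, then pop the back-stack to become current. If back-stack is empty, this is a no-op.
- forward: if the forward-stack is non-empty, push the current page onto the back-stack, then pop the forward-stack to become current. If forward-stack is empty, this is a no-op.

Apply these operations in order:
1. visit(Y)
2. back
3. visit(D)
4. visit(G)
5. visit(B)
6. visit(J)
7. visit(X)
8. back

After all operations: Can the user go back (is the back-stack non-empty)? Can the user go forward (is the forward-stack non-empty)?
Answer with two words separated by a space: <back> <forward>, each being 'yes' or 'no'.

After 1 (visit(Y)): cur=Y back=1 fwd=0
After 2 (back): cur=HOME back=0 fwd=1
After 3 (visit(D)): cur=D back=1 fwd=0
After 4 (visit(G)): cur=G back=2 fwd=0
After 5 (visit(B)): cur=B back=3 fwd=0
After 6 (visit(J)): cur=J back=4 fwd=0
After 7 (visit(X)): cur=X back=5 fwd=0
After 8 (back): cur=J back=4 fwd=1

Answer: yes yes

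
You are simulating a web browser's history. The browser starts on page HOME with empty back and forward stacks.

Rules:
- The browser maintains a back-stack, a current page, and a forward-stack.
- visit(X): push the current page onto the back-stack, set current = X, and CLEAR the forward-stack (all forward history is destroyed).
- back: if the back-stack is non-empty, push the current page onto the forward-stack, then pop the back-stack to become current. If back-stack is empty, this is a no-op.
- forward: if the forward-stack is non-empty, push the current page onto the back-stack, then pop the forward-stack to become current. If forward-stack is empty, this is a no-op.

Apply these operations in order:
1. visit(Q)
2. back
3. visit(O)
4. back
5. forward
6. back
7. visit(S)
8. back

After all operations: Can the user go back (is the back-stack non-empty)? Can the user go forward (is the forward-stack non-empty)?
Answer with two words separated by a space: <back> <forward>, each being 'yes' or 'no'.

After 1 (visit(Q)): cur=Q back=1 fwd=0
After 2 (back): cur=HOME back=0 fwd=1
After 3 (visit(O)): cur=O back=1 fwd=0
After 4 (back): cur=HOME back=0 fwd=1
After 5 (forward): cur=O back=1 fwd=0
After 6 (back): cur=HOME back=0 fwd=1
After 7 (visit(S)): cur=S back=1 fwd=0
After 8 (back): cur=HOME back=0 fwd=1

Answer: no yes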